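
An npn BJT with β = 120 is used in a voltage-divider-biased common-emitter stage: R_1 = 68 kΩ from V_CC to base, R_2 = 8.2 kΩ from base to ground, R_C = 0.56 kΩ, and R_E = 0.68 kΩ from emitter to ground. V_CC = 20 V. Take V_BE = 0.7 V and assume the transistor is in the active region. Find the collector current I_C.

Thevenize the base divider: V_Th = V_CC·R_2/(R_1+R_2) = 20×8.2/76.2 = 2.15 V, R_Th = R_1‖R_2 = 7.32 kΩ.
Base-emitter loop: V_Th = I_B·R_Th + V_BE + (β+1)I_B·R_E, so I_B = (2.15 − 0.7) / (7.32 + 121×0.68) = 0.0162 mA.
I_C = β·I_B = 120×0.0162 = 1.95 mA, and I_E = (β+1)I_B = 1.96 mA.
V_CE = V_CC − I_C·R_C − I_E·R_E = 20 − 1.95×0.56 − 1.96×0.68 = 17.6 V.
V_CE = 17.6 V > 0.2 V confirms active-region operation.

I_C ≈ 1.9 mA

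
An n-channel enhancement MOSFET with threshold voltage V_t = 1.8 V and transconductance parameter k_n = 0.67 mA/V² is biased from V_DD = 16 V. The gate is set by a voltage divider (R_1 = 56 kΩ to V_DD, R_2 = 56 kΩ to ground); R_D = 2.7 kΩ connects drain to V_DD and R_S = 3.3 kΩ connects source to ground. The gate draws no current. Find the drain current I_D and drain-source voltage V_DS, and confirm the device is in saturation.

V_G = V_DD·R_2/(R_1+R_2) = 16×56/112 = 8 V.
Assume saturation: I_D = (k_n/2)(V_GS − V_t)² with V_GS = V_G − I_D·R_S = 8 − 3.3·I_D.
Substituting gives 3.65·I_D² − 14.7·I_D + 12.9 = 0, with roots I_D = 1.29 or 2.75 mA.
The root I_D = 2.75 mA gives V_GS = -1.06 V ≤ V_t, so take I_D = 1.29 mA.
Then V_GS = 3.76 V and V_DS = V_DD − I_D(R_D+R_S) = 16 − 1.29×6 = 8.29 V.
Saturation requires V_DS ≥ V_GS − V_t = 1.96 V; 8.29 ≥ 1.96 ✓.

I_D ≈ 1.3 mA, V_DS ≈ 8.3 V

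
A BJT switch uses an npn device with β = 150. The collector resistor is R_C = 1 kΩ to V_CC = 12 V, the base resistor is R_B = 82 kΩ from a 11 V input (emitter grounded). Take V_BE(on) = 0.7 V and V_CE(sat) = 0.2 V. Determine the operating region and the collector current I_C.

Assume active: I_B = (11 − 0.7)/82 = 0.126 mA, giving I_C = β·I_B = 18.8 mA.
But then V_CE = 12 − 18.8×1 = -6.84 V < V_CE(sat) = 0.2 V — impossible in the active region.
So the transistor is saturated. With V_CE = 0.2 V, I_C = (V_CC − 0.2)/R_C = 11.8/1 = 11.8 mA.
Check: β·I_B = 18.8 mA > I_C = 11.8 mA, confirming saturation.

saturation; I_C ≈ 12 mA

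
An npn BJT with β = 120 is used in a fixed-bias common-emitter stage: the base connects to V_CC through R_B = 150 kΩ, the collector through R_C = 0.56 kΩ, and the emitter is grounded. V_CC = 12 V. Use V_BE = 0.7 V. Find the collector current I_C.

I_C ≈ 9 mA

Base loop: V_CC = I_B·R_B + V_BE, so I_B = (12 − 0.7)/150 kΩ = 0.0753 mA.
In the active region I_C = β·I_B = 120 × 0.0753 = 9.04 mA.
Collector loop: V_CE = V_CC − I_C·R_C = 12 − 9.04×0.56 = 6.94 V.
Since V_CE = 6.94 V > V_CE(sat) ≈ 0.2 V, the transistor is in the active region as assumed.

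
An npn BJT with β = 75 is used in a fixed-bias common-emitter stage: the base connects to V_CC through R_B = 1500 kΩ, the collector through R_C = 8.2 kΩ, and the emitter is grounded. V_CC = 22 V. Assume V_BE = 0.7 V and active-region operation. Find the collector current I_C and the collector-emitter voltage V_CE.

I_C ≈ 1.1 mA, V_CE ≈ 13 V

Base loop: V_CC = I_B·R_B + V_BE, so I_B = (22 − 0.7)/1500 kΩ = 0.0142 mA.
In the active region I_C = β·I_B = 75 × 0.0142 = 1.07 mA.
Collector loop: V_CE = V_CC − I_C·R_C = 22 − 1.07×8.2 = 13.3 V.
Since V_CE = 13.3 V > V_CE(sat) ≈ 0.2 V, the transistor is in the active region as assumed.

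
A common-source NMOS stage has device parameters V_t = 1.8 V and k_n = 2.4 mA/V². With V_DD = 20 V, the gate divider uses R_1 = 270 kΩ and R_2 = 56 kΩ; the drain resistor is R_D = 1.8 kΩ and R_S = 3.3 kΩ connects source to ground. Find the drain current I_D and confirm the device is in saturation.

I_D ≈ 0.34 mA

V_G = V_DD·R_2/(R_1+R_2) = 20×56/326 = 3.44 V.
Assume saturation: I_D = (k_n/2)(V_GS − V_t)² with V_GS = V_G − I_D·R_S = 3.44 − 3.3·I_D.
Substituting gives 13.1·I_D² − 14·I_D + 3.21 = 0, with roots I_D = 0.335 or 0.732 mA.
The root I_D = 0.732 mA gives V_GS = 1.02 V ≤ V_t, so take I_D = 0.335 mA.
Then V_GS = 2.33 V and V_DS = V_DD − I_D(R_D+R_S) = 20 − 0.335×5.1 = 18.3 V.
Saturation requires V_DS ≥ V_GS − V_t = 0.529 V; 18.3 ≥ 0.529 ✓.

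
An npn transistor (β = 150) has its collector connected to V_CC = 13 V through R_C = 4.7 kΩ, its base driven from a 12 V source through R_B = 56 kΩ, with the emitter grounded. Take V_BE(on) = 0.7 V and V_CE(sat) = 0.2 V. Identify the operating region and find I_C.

saturation; I_C ≈ 2.7 mA

Assume active: I_B = (12 − 0.7)/56 = 0.202 mA, giving I_C = β·I_B = 30.3 mA.
But then V_CE = 13 − 30.3×4.7 = -129 V < V_CE(sat) = 0.2 V — impossible in the active region.
So the transistor is saturated. With V_CE = 0.2 V, I_C = (V_CC − 0.2)/R_C = 12.8/4.7 = 2.72 mA.
Check: β·I_B = 30.3 mA > I_C = 2.72 mA, confirming saturation.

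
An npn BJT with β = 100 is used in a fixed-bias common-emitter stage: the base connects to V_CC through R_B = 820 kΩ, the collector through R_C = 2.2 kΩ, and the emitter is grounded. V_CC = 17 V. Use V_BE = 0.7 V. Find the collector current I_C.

I_C ≈ 2 mA

Base loop: V_CC = I_B·R_B + V_BE, so I_B = (17 − 0.7)/820 kΩ = 0.0199 mA.
In the active region I_C = β·I_B = 100 × 0.0199 = 1.99 mA.
Collector loop: V_CE = V_CC − I_C·R_C = 17 − 1.99×2.2 = 12.6 V.
Since V_CE = 12.6 V > V_CE(sat) ≈ 0.2 V, the transistor is in the active region as assumed.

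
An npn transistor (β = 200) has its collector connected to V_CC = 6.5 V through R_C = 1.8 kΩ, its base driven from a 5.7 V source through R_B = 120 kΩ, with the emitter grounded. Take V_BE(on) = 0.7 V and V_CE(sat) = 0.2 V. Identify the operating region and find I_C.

saturation; I_C ≈ 3.5 mA

Assume active: I_B = (5.7 − 0.7)/120 = 0.0417 mA, giving I_C = β·I_B = 8.33 mA.
But then V_CE = 6.5 − 8.33×1.8 = -8.5 V < V_CE(sat) = 0.2 V — impossible in the active region.
So the transistor is saturated. With V_CE = 0.2 V, I_C = (V_CC − 0.2)/R_C = 6.3/1.8 = 3.5 mA.
Check: β·I_B = 8.33 mA > I_C = 3.5 mA, confirming saturation.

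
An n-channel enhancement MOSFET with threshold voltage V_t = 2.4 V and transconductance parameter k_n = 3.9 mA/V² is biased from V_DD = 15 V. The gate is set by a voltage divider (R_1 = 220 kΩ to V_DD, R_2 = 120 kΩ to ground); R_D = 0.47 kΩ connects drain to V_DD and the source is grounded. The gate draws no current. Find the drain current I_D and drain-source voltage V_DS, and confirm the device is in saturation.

V_G = V_DD·R_2/(R_1+R_2) = 15×120/340 = 5.29 V. With the source grounded, V_GS = V_G = 5.29 V.
Assume saturation: I_D = (k_n/2)(V_GS − V_t)² = (3.9/2)×(5.29 − 2.4)² = 1.95×2.89² = 16.3 mA.
V_DS = V_DD − I_D·R_D = 15 − 16.3×0.47 = 7.32 V.
Saturation requires V_DS ≥ V_GS − V_t = 2.89 V; 7.32 ≥ 2.89 ✓.

I_D ≈ 16 mA, V_DS ≈ 7.3 V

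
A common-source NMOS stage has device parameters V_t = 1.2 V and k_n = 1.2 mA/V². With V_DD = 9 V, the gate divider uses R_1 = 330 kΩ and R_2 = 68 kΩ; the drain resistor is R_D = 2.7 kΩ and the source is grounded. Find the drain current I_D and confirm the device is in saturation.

V_G = V_DD·R_2/(R_1+R_2) = 9×68/398 = 1.54 V. With the source grounded, V_GS = V_G = 1.54 V.
Assume saturation: I_D = (k_n/2)(V_GS − V_t)² = (1.2/2)×(1.54 − 1.2)² = 0.6×0.338² = 0.0684 mA.
V_DS = V_DD − I_D·R_D = 9 − 0.0684×2.7 = 8.82 V.
Saturation requires V_DS ≥ V_GS − V_t = 0.338 V; 8.82 ≥ 0.338 ✓.

I_D ≈ 0.068 mA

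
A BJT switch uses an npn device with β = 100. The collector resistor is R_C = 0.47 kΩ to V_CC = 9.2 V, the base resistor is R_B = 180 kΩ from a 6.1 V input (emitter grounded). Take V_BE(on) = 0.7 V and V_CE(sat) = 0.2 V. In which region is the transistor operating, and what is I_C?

Assume active. Base-emitter loop: I_B = (V_BB − V_BE)/R_B = (6.1 − 0.7)/180 = 0.03 mA.
I_C = β·I_B = 100×0.03 = 3 mA.
V_CE = V_CC − I_C·R_C = 9.2 − 3×0.47 = 7.79 V > V_CE(sat), so the active-region assumption holds.

active; I_C ≈ 3 mA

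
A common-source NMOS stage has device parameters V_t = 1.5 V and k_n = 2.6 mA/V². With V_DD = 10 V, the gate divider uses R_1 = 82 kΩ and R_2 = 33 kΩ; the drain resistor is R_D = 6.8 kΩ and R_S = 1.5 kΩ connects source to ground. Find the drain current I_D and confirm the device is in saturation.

I_D ≈ 0.5 mA

V_G = V_DD·R_2/(R_1+R_2) = 10×33/115 = 2.87 V.
Assume saturation: I_D = (k_n/2)(V_GS − V_t)² with V_GS = V_G − I_D·R_S = 2.87 − 1.5·I_D.
Substituting gives 2.93·I_D² − 6.34·I_D + 2.44 = 0, with roots I_D = 0.5 or 1.67 mA.
The root I_D = 1.67 mA gives V_GS = 0.367 V ≤ V_t, so take I_D = 0.5 mA.
Then V_GS = 2.12 V and V_DS = V_DD − I_D(R_D+R_S) = 10 − 0.5×8.3 = 5.85 V.
Saturation requires V_DS ≥ V_GS − V_t = 0.62 V; 5.85 ≥ 0.62 ✓.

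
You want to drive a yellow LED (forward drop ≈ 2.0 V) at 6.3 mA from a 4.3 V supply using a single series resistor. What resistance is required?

The resistor drops V_S − V_D = 4.3 − 2.0 = 2.3 V at 6.3 mA.
R = 2.3 V / 6.3 mA = 0.365 kΩ.

R ≈ 0.37 kΩ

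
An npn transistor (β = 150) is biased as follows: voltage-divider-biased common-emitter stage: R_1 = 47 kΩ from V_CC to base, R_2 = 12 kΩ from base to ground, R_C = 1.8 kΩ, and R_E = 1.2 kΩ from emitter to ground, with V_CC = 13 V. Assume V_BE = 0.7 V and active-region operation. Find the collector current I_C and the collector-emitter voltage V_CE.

I_C ≈ 1.5 mA, V_CE ≈ 8.4 V

Thevenize the base divider: V_Th = V_CC·R_2/(R_1+R_2) = 13×12/59 = 2.64 V, R_Th = R_1‖R_2 = 9.56 kΩ.
Base-emitter loop: V_Th = I_B·R_Th + V_BE + (β+1)I_B·R_E, so I_B = (2.64 − 0.7) / (9.56 + 151×1.2) = 0.0102 mA.
I_C = β·I_B = 150×0.0102 = 1.53 mA, and I_E = (β+1)I_B = 1.54 mA.
V_CE = V_CC − I_C·R_C − I_E·R_E = 13 − 1.53×1.8 − 1.54×1.2 = 8.4 V.
V_CE = 8.4 V > 0.2 V confirms active-region operation.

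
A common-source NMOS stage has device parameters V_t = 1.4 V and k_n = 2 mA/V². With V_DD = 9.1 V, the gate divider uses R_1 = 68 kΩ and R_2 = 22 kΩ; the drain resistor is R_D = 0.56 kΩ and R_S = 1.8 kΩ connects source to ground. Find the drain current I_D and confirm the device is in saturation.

V_G = V_DD·R_2/(R_1+R_2) = 9.1×22/90 = 2.22 V.
Assume saturation: I_D = (k_n/2)(V_GS − V_t)² with V_GS = V_G − I_D·R_S = 2.22 − 1.8·I_D.
Substituting gives 3.24·I_D² − 3.97·I_D + 0.68 = 0, with roots I_D = 0.206 or 1.02 mA.
The root I_D = 1.02 mA gives V_GS = 0.391 V ≤ V_t, so take I_D = 0.206 mA.
Then V_GS = 1.85 V and V_DS = V_DD − I_D(R_D+R_S) = 9.1 − 0.206×2.36 = 8.61 V.
Saturation requires V_DS ≥ V_GS − V_t = 0.454 V; 8.61 ≥ 0.454 ✓.

I_D ≈ 0.21 mA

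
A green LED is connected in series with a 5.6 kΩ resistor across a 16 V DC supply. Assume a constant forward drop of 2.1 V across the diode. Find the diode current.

I ≈ 2.5 mA

KVL around the loop: 16 = V_D + I·R = 2.1 + I × 5.6 kΩ.
So I = (16 − 2.1) / 5.6 kΩ = 13.9 / 5.6 = 2.48 mA.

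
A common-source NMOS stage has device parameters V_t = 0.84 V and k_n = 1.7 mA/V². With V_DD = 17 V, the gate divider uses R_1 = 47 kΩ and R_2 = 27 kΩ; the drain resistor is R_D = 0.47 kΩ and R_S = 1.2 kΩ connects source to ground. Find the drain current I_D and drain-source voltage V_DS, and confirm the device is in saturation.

I_D ≈ 2.9 mA, V_DS ≈ 12 V

V_G = V_DD·R_2/(R_1+R_2) = 17×27/74 = 6.2 V.
Assume saturation: I_D = (k_n/2)(V_GS − V_t)² with V_GS = V_G − I_D·R_S = 6.2 − 1.2·I_D.
Substituting gives 1.22·I_D² − 11.9·I_D + 24.4 = 0, with roots I_D = 2.92 or 6.83 mA.
The root I_D = 6.83 mA gives V_GS = -1.99 V ≤ V_t, so take I_D = 2.92 mA.
Then V_GS = 2.69 V and V_DS = V_DD − I_D(R_D+R_S) = 17 − 2.92×1.67 = 12.1 V.
Saturation requires V_DS ≥ V_GS − V_t = 1.85 V; 12.1 ≥ 1.85 ✓.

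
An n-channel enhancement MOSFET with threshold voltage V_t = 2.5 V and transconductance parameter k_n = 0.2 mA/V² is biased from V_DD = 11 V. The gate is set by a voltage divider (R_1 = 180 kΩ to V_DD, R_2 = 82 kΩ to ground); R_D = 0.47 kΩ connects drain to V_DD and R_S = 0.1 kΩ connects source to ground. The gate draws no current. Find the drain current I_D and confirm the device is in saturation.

I_D ≈ 0.087 mA

V_G = V_DD·R_2/(R_1+R_2) = 11×82/262 = 3.44 V.
Assume saturation: I_D = (k_n/2)(V_GS − V_t)² with V_GS = V_G − I_D·R_S = 3.44 − 0.1·I_D.
Substituting gives 0.001·I_D² − 1.02·I_D + 0.0889 = 0, with roots I_D = 0.0872 or 1020 mA.
The root I_D = 1020 mA gives V_GS = -98.4 V ≤ V_t, so take I_D = 0.0872 mA.
Then V_GS = 3.43 V and V_DS = V_DD − I_D(R_D+R_S) = 11 − 0.0872×0.57 = 11 V.
Saturation requires V_DS ≥ V_GS − V_t = 0.934 V; 11 ≥ 0.934 ✓.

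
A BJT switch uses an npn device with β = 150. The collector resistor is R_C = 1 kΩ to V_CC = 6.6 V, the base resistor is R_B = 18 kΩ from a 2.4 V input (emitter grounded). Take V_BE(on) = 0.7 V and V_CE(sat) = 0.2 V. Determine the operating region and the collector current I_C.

Assume active: I_B = (2.4 − 0.7)/18 = 0.0944 mA, giving I_C = β·I_B = 14.2 mA.
But then V_CE = 6.6 − 14.2×1 = -7.57 V < V_CE(sat) = 0.2 V — impossible in the active region.
So the transistor is saturated. With V_CE = 0.2 V, I_C = (V_CC − 0.2)/R_C = 6.4/1 = 6.4 mA.
Check: β·I_B = 14.2 mA > I_C = 6.4 mA, confirming saturation.

saturation; I_C ≈ 6.4 mA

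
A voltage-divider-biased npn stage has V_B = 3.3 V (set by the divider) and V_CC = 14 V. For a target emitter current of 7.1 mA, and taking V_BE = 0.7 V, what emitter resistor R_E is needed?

R_E ≈ 0.37 kΩ

V_E = V_B − V_BE = 3.3 − 0.7 = 2.6 V.
R_E = V_E / I_E = 2.6 / 7.1 = 0.366 kΩ.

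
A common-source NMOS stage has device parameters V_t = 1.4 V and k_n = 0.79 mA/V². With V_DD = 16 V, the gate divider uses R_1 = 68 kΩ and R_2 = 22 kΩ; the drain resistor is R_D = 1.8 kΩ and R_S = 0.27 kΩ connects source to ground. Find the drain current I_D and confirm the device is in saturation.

I_D ≈ 1.7 mA

V_G = V_DD·R_2/(R_1+R_2) = 16×22/90 = 3.91 V.
Assume saturation: I_D = (k_n/2)(V_GS − V_t)² with V_GS = V_G − I_D·R_S = 3.91 − 0.27·I_D.
Substituting gives 0.0288·I_D² − 1.54·I_D + 2.49 = 0, with roots I_D = 1.67 or 51.7 mA.
The root I_D = 51.7 mA gives V_GS = -10 V ≤ V_t, so take I_D = 1.67 mA.
Then V_GS = 3.46 V and V_DS = V_DD − I_D(R_D+R_S) = 16 − 1.67×2.07 = 12.5 V.
Saturation requires V_DS ≥ V_GS − V_t = 2.06 V; 12.5 ≥ 2.06 ✓.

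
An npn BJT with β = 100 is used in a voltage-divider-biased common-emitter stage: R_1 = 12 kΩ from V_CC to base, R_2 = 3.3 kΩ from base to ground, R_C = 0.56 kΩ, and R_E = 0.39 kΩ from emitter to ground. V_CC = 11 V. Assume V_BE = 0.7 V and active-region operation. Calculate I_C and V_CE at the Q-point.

I_C ≈ 4 mA, V_CE ≈ 7.2 V

Thevenize the base divider: V_Th = V_CC·R_2/(R_1+R_2) = 11×3.3/15.3 = 2.37 V, R_Th = R_1‖R_2 = 2.59 kΩ.
Base-emitter loop: V_Th = I_B·R_Th + V_BE + (β+1)I_B·R_E, so I_B = (2.37 − 0.7) / (2.59 + 101×0.39) = 0.0398 mA.
I_C = β·I_B = 100×0.0398 = 3.98 mA, and I_E = (β+1)I_B = 4.02 mA.
V_CE = V_CC − I_C·R_C − I_E·R_E = 11 − 3.98×0.56 − 4.02×0.39 = 7.2 V.
V_CE = 7.2 V > 0.2 V confirms active-region operation.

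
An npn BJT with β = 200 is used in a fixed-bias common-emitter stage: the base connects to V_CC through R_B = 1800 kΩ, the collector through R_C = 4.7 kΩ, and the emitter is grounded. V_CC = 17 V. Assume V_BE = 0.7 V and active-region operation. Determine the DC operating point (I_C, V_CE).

Base loop: V_CC = I_B·R_B + V_BE, so I_B = (17 − 0.7)/1800 kΩ = 0.00906 mA.
In the active region I_C = β·I_B = 200 × 0.00906 = 1.81 mA.
Collector loop: V_CE = V_CC − I_C·R_C = 17 − 1.81×4.7 = 8.49 V.
Since V_CE = 8.49 V > V_CE(sat) ≈ 0.2 V, the transistor is in the active region as assumed.

I_C ≈ 1.8 mA, V_CE ≈ 8.5 V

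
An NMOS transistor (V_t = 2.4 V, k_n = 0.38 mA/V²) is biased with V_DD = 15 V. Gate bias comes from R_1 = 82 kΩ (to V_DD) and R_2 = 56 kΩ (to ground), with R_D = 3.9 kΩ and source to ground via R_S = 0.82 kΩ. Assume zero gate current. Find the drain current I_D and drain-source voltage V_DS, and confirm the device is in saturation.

I_D ≈ 1.3 mA, V_DS ≈ 8.9 V

V_G = V_DD·R_2/(R_1+R_2) = 15×56/138 = 6.09 V.
Assume saturation: I_D = (k_n/2)(V_GS − V_t)² with V_GS = V_G − I_D·R_S = 6.09 − 0.82·I_D.
Substituting gives 0.128·I_D² − 2.15·I_D + 2.58 = 0, with roots I_D = 1.3 or 15.5 mA.
The root I_D = 15.5 mA gives V_GS = -6.64 V ≤ V_t, so take I_D = 1.3 mA.
Then V_GS = 5.02 V and V_DS = V_DD − I_D(R_D+R_S) = 15 − 1.3×4.72 = 8.85 V.
Saturation requires V_DS ≥ V_GS − V_t = 2.62 V; 8.85 ≥ 2.62 ✓.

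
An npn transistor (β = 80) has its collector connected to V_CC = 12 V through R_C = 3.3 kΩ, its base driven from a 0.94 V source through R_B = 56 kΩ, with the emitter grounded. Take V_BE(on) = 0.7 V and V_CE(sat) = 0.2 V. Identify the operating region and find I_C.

Assume active. Base-emitter loop: I_B = (V_BB − V_BE)/R_B = (0.94 − 0.7)/56 = 0.00429 mA.
I_C = β·I_B = 80×0.00429 = 0.343 mA.
V_CE = V_CC − I_C·R_C = 12 − 0.343×3.3 = 10.9 V > V_CE(sat), so the active-region assumption holds.

active; I_C ≈ 0.34 mA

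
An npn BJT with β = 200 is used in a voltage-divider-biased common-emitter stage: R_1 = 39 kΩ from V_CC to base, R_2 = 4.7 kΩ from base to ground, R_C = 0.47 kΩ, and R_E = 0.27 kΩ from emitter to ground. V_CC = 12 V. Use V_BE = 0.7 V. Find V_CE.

V_CE ≈ 11 V

Thevenize the base divider: V_Th = V_CC·R_2/(R_1+R_2) = 12×4.7/43.7 = 1.29 V, R_Th = R_1‖R_2 = 4.19 kΩ.
Base-emitter loop: V_Th = I_B·R_Th + V_BE + (β+1)I_B·R_E, so I_B = (1.29 − 0.7) / (4.19 + 201×0.27) = 0.0101 mA.
I_C = β·I_B = 200×0.0101 = 2.02 mA, and I_E = (β+1)I_B = 2.03 mA.
V_CE = V_CC − I_C·R_C − I_E·R_E = 12 − 2.02×0.47 − 2.03×0.27 = 10.5 V.
V_CE = 10.5 V > 0.2 V confirms active-region operation.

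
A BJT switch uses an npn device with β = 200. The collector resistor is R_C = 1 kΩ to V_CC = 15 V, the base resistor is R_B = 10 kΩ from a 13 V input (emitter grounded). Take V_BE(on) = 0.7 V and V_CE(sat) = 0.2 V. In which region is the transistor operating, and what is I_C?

Assume active: I_B = (13 − 0.7)/10 = 1.23 mA, giving I_C = β·I_B = 246 mA.
But then V_CE = 15 − 246×1 = -231 V < V_CE(sat) = 0.2 V — impossible in the active region.
So the transistor is saturated. With V_CE = 0.2 V, I_C = (V_CC − 0.2)/R_C = 14.8/1 = 14.8 mA.
Check: β·I_B = 246 mA > I_C = 14.8 mA, confirming saturation.

saturation; I_C ≈ 15 mA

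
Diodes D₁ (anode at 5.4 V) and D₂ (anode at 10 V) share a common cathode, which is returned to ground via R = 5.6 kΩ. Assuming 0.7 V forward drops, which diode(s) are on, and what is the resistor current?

Assume both conduct. Then node N would need to be at both 5.4−0.7 = 4.7 V and 10−0.7 = 9.3 V, which is impossible.
Assume only D₂ conducts: V_N = 10 − 0.7 = 9.3 V, so I_R = 9.3/5.6 = 1.66 mA.
Check D₁: its anode-to-cathode voltage is 5.4 − 9.3 = -3.9 V < 0.7 V, so it is off. The assumption is consistent.

Only D₂ conducts; I_R ≈ 1.7 mA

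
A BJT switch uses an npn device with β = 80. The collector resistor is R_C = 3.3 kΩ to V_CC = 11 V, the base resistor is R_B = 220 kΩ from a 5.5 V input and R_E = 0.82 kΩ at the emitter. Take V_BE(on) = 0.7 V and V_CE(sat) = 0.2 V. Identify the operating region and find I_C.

active; I_C ≈ 1.3 mA

Assume active. Base-emitter loop: I_B = (V_BB − V_BE)/(R_B + (β+1)R_E) = (5.5 − 0.7)/(220 + 81×0.82) = 0.0168 mA.
I_C = β·I_B = 80×0.0168 = 1.34 mA.
V_CE = V_CC − I_C·R_C − I_E·R_E = 11 − 1.34×3.3 − 1.36×0.82 = 5.46 V > V_CE(sat), so the active-region assumption holds.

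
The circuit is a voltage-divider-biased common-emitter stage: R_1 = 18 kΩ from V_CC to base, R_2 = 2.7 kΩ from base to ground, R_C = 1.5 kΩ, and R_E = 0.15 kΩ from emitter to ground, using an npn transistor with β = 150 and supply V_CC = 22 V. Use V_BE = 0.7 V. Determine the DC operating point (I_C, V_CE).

Thevenize the base divider: V_Th = V_CC·R_2/(R_1+R_2) = 22×2.7/20.7 = 2.87 V, R_Th = R_1‖R_2 = 2.35 kΩ.
Base-emitter loop: V_Th = I_B·R_Th + V_BE + (β+1)I_B·R_E, so I_B = (2.87 − 0.7) / (2.35 + 151×0.15) = 0.0868 mA.
I_C = β·I_B = 150×0.0868 = 13 mA, and I_E = (β+1)I_B = 13.1 mA.
V_CE = V_CC − I_C·R_C − I_E·R_E = 22 − 13×1.5 − 13.1×0.15 = 0.506 V.
V_CE = 0.506 V > 0.2 V confirms active-region operation.

I_C ≈ 13 mA, V_CE ≈ 0.51 V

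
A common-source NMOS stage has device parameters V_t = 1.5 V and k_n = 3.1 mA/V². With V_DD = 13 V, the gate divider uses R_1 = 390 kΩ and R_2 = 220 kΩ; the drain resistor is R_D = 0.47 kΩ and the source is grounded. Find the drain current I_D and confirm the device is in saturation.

I_D ≈ 16 mA

V_G = V_DD·R_2/(R_1+R_2) = 13×220/610 = 4.69 V. With the source grounded, V_GS = V_G = 4.69 V.
Assume saturation: I_D = (k_n/2)(V_GS − V_t)² = (3.1/2)×(4.69 − 1.5)² = 1.55×3.19² = 15.8 mA.
V_DS = V_DD − I_D·R_D = 13 − 15.8×0.47 = 5.59 V.
Saturation requires V_DS ≥ V_GS − V_t = 3.19 V; 5.59 ≥ 3.19 ✓.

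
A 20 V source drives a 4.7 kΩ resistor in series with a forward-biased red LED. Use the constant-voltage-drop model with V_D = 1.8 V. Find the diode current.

I ≈ 3.9 mA

KVL around the loop: 20 = V_D + I·R = 1.8 + I × 4.7 kΩ.
So I = (20 − 1.8) / 4.7 kΩ = 18.2 / 4.7 = 3.87 mA.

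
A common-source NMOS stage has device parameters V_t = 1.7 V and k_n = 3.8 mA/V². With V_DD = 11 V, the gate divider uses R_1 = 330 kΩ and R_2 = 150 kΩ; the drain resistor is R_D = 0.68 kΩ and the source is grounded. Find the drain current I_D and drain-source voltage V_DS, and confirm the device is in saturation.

V_G = V_DD·R_2/(R_1+R_2) = 11×150/480 = 3.44 V. With the source grounded, V_GS = V_G = 3.44 V.
Assume saturation: I_D = (k_n/2)(V_GS − V_t)² = (3.8/2)×(3.44 − 1.7)² = 1.9×1.74² = 5.74 mA.
V_DS = V_DD − I_D·R_D = 11 − 5.74×0.68 = 7.1 V.
Saturation requires V_DS ≥ V_GS − V_t = 1.74 V; 7.1 ≥ 1.74 ✓.

I_D ≈ 5.7 mA, V_DS ≈ 7.1 V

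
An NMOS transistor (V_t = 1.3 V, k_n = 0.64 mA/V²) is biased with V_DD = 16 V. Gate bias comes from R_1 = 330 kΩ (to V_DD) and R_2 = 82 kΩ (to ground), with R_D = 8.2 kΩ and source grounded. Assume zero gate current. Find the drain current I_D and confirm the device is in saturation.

V_G = V_DD·R_2/(R_1+R_2) = 16×82/412 = 3.18 V. With the source grounded, V_GS = V_G = 3.18 V.
Assume saturation: I_D = (k_n/2)(V_GS − V_t)² = (0.64/2)×(3.18 − 1.3)² = 0.32×1.88² = 1.14 mA.
V_DS = V_DD − I_D·R_D = 16 − 1.14×8.2 = 6.68 V.
Saturation requires V_DS ≥ V_GS − V_t = 1.88 V; 6.68 ≥ 1.88 ✓.

I_D ≈ 1.1 mA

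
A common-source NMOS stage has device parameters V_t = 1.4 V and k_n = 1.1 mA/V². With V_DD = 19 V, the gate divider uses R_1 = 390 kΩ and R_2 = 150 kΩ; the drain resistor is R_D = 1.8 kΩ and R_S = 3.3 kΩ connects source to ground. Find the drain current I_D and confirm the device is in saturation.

V_G = V_DD·R_2/(R_1+R_2) = 19×150/540 = 5.28 V.
Assume saturation: I_D = (k_n/2)(V_GS − V_t)² with V_GS = V_G − I_D·R_S = 5.28 − 3.3·I_D.
Substituting gives 5.99·I_D² − 15.1·I_D + 8.27 = 0, with roots I_D = 0.808 or 1.71 mA.
The root I_D = 1.71 mA gives V_GS = -0.363 V ≤ V_t, so take I_D = 0.808 mA.
Then V_GS = 2.61 V and V_DS = V_DD − I_D(R_D+R_S) = 19 − 0.808×5.1 = 14.9 V.
Saturation requires V_DS ≥ V_GS − V_t = 1.21 V; 14.9 ≥ 1.21 ✓.

I_D ≈ 0.81 mA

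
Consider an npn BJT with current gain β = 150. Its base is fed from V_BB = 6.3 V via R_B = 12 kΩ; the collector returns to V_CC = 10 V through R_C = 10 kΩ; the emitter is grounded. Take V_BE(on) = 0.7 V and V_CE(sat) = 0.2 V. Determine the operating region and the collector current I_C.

Assume active: I_B = (6.3 − 0.7)/12 = 0.467 mA, giving I_C = β·I_B = 70 mA.
But then V_CE = 10 − 70×10 = -690 V < V_CE(sat) = 0.2 V — impossible in the active region.
So the transistor is saturated. With V_CE = 0.2 V, I_C = (V_CC − 0.2)/R_C = 9.8/10 = 0.98 mA.
Check: β·I_B = 70 mA > I_C = 0.98 mA, confirming saturation.

saturation; I_C ≈ 0.98 mA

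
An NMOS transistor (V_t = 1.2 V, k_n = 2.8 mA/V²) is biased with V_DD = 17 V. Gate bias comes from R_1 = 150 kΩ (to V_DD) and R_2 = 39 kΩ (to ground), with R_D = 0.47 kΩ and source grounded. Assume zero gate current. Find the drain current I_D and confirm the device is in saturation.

V_G = V_DD·R_2/(R_1+R_2) = 17×39/189 = 3.51 V. With the source grounded, V_GS = V_G = 3.51 V.
Assume saturation: I_D = (k_n/2)(V_GS − V_t)² = (2.8/2)×(3.51 − 1.2)² = 1.4×2.31² = 7.46 mA.
V_DS = V_DD − I_D·R_D = 17 − 7.46×0.47 = 13.5 V.
Saturation requires V_DS ≥ V_GS − V_t = 2.31 V; 13.5 ≥ 2.31 ✓.

I_D ≈ 7.5 mA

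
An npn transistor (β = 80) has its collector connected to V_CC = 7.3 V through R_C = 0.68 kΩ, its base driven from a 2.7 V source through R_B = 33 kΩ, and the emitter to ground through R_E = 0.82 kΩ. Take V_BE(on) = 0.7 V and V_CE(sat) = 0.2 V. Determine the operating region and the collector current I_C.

Assume active. Base-emitter loop: I_B = (V_BB − V_BE)/(R_B + (β+1)R_E) = (2.7 − 0.7)/(33 + 81×0.82) = 0.0201 mA.
I_C = β·I_B = 80×0.0201 = 1.61 mA.
V_CE = V_CC − I_C·R_C − I_E·R_E = 7.3 − 1.61×0.68 − 1.63×0.82 = 4.87 V > V_CE(sat), so the active-region assumption holds.

active; I_C ≈ 1.6 mA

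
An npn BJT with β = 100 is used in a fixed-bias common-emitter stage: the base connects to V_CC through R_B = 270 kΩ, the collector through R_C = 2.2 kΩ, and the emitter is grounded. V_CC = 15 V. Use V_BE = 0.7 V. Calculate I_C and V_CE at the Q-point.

I_C ≈ 5.3 mA, V_CE ≈ 3.3 V

Base loop: V_CC = I_B·R_B + V_BE, so I_B = (15 − 0.7)/270 kΩ = 0.053 mA.
In the active region I_C = β·I_B = 100 × 0.053 = 5.3 mA.
Collector loop: V_CE = V_CC − I_C·R_C = 15 − 5.3×2.2 = 3.35 V.
Since V_CE = 3.35 V > V_CE(sat) ≈ 0.2 V, the transistor is in the active region as assumed.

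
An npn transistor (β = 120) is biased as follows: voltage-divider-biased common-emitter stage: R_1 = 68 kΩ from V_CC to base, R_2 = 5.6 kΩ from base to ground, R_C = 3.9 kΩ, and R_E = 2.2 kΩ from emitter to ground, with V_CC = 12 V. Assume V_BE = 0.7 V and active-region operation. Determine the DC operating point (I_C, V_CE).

I_C ≈ 0.094 mA, V_CE ≈ 11 V

Thevenize the base divider: V_Th = V_CC·R_2/(R_1+R_2) = 12×5.6/73.6 = 0.913 V, R_Th = R_1‖R_2 = 5.17 kΩ.
Base-emitter loop: V_Th = I_B·R_Th + V_BE + (β+1)I_B·R_E, so I_B = (0.913 − 0.7) / (5.17 + 121×2.2) = 0.000785 mA.
I_C = β·I_B = 120×0.000785 = 0.0942 mA, and I_E = (β+1)I_B = 0.095 mA.
V_CE = V_CC − I_C·R_C − I_E·R_E = 12 − 0.0942×3.9 − 0.095×2.2 = 11.4 V.
V_CE = 11.4 V > 0.2 V confirms active-region operation.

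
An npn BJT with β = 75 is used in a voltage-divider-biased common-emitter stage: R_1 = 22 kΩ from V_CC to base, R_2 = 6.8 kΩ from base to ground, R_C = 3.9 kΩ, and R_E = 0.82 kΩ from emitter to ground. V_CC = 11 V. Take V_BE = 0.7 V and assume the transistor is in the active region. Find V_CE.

Thevenize the base divider: V_Th = V_CC·R_2/(R_1+R_2) = 11×6.8/28.8 = 2.6 V, R_Th = R_1‖R_2 = 5.19 kΩ.
Base-emitter loop: V_Th = I_B·R_Th + V_BE + (β+1)I_B·R_E, so I_B = (2.6 − 0.7) / (5.19 + 76×0.82) = 0.0281 mA.
I_C = β·I_B = 75×0.0281 = 2.11 mA, and I_E = (β+1)I_B = 2.14 mA.
V_CE = V_CC − I_C·R_C − I_E·R_E = 11 − 2.11×3.9 − 2.14×0.82 = 1.03 V.
V_CE = 1.03 V > 0.2 V confirms active-region operation.

V_CE ≈ 1 V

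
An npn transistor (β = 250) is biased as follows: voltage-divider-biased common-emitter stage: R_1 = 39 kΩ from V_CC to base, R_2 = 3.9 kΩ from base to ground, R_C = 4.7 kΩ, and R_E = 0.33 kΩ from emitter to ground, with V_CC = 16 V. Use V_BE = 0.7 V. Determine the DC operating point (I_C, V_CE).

Thevenize the base divider: V_Th = V_CC·R_2/(R_1+R_2) = 16×3.9/42.9 = 1.45 V, R_Th = R_1‖R_2 = 3.55 kΩ.
Base-emitter loop: V_Th = I_B·R_Th + V_BE + (β+1)I_B·R_E, so I_B = (1.45 − 0.7) / (3.55 + 251×0.33) = 0.00874 mA.
I_C = β·I_B = 250×0.00874 = 2.18 mA, and I_E = (β+1)I_B = 2.19 mA.
V_CE = V_CC − I_C·R_C − I_E·R_E = 16 − 2.18×4.7 − 2.19×0.33 = 5.01 V.
V_CE = 5.01 V > 0.2 V confirms active-region operation.

I_C ≈ 2.2 mA, V_CE ≈ 5 V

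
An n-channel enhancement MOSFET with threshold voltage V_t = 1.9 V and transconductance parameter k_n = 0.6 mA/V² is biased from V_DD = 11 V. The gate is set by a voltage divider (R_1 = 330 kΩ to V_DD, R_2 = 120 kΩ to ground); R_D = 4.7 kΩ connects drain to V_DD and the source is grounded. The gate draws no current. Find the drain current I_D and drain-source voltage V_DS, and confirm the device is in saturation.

V_G = V_DD·R_2/(R_1+R_2) = 11×120/450 = 2.93 V. With the source grounded, V_GS = V_G = 2.93 V.
Assume saturation: I_D = (k_n/2)(V_GS − V_t)² = (0.6/2)×(2.93 − 1.9)² = 0.3×1.03² = 0.32 mA.
V_DS = V_DD − I_D·R_D = 11 − 0.32×4.7 = 9.49 V.
Saturation requires V_DS ≥ V_GS − V_t = 1.03 V; 9.49 ≥ 1.03 ✓.

I_D ≈ 0.32 mA, V_DS ≈ 9.5 V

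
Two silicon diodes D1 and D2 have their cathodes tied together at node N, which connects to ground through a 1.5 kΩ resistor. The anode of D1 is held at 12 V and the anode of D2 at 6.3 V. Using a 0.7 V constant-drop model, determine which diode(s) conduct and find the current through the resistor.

Only D1 conducts; I_R ≈ 7.5 mA

Assume both conduct. Then node N would need to be at both 12−0.7 = 11.3 V and 6.3−0.7 = 5.6 V, which is impossible.
Assume only D1 conducts: V_N = 12 − 0.7 = 11.3 V, so I_R = 11.3/1.5 = 7.53 mA.
Check D2: its anode-to-cathode voltage is 6.3 − 11.3 = -5 V < 0.7 V, so it is off. The assumption is consistent.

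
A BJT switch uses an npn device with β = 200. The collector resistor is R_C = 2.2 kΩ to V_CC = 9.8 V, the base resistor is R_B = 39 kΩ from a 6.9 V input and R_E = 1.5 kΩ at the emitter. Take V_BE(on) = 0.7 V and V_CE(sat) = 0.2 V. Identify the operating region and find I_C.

Assume active: I_B = (6.9 − 0.7)/(39 + 201×1.5) = 0.0182 mA, I_C = β·I_B = 3.64 mA.
Then V_CE = 9.8 − 3.64×2.2 − 3.66×1.5 = -3.7 V < 0.2 V — the active assumption fails.
Re-solve with V_CE = 0.2 V. KCL at the emitter: V_E/R_E = (V_BB−0.7−V_E)/R_B + (V_CC−0.2−V_E)/R_C, giving V_E = 3.94 V.
I_C = (V_CC − 0.2 − V_E)/R_C = (9.6 − 3.94)/2.2 = 2.57 mA.
Check: I_B = (6.2 − 3.94)/39 = 0.0579 mA, and β·I_B = 11.6 mA > I_C, confirming saturation.

saturation; I_C ≈ 2.6 mA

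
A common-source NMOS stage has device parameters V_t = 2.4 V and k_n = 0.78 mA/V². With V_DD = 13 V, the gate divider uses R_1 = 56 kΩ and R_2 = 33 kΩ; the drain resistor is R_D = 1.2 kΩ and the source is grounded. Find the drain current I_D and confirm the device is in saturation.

I_D ≈ 2.3 mA

V_G = V_DD·R_2/(R_1+R_2) = 13×33/89 = 4.82 V. With the source grounded, V_GS = V_G = 4.82 V.
Assume saturation: I_D = (k_n/2)(V_GS − V_t)² = (0.78/2)×(4.82 − 2.4)² = 0.39×2.42² = 2.28 mA.
V_DS = V_DD − I_D·R_D = 13 − 2.28×1.2 = 10.3 V.
Saturation requires V_DS ≥ V_GS − V_t = 2.42 V; 10.3 ≥ 2.42 ✓.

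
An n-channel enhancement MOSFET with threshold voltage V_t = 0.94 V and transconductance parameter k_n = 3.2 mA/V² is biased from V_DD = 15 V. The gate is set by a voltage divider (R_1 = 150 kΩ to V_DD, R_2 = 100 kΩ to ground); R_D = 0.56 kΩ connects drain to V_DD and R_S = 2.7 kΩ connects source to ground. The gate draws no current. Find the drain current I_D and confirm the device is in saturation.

V_G = V_DD·R_2/(R_1+R_2) = 15×100/250 = 6 V.
Assume saturation: I_D = (k_n/2)(V_GS − V_t)² with V_GS = V_G − I_D·R_S = 6 − 2.7·I_D.
Substituting gives 11.7·I_D² − 44.7·I_D + 41 = 0, with roots I_D = 1.51 or 2.32 mA.
The root I_D = 2.32 mA gives V_GS = -0.264 V ≤ V_t, so take I_D = 1.51 mA.
Then V_GS = 1.91 V and V_DS = V_DD − I_D(R_D+R_S) = 15 − 1.51×3.26 = 10.1 V.
Saturation requires V_DS ≥ V_GS − V_t = 0.973 V; 10.1 ≥ 0.973 ✓.

I_D ≈ 1.5 mA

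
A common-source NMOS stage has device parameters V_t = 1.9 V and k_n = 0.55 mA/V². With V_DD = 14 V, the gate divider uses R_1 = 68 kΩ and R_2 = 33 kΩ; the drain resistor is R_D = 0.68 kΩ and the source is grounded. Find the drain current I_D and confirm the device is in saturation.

V_G = V_DD·R_2/(R_1+R_2) = 14×33/101 = 4.57 V. With the source grounded, V_GS = V_G = 4.57 V.
Assume saturation: I_D = (k_n/2)(V_GS − V_t)² = (0.55/2)×(4.57 − 1.9)² = 0.275×2.67² = 1.97 mA.
V_DS = V_DD − I_D·R_D = 14 − 1.97×0.68 = 12.7 V.
Saturation requires V_DS ≥ V_GS − V_t = 2.67 V; 12.7 ≥ 2.67 ✓.

I_D ≈ 2 mA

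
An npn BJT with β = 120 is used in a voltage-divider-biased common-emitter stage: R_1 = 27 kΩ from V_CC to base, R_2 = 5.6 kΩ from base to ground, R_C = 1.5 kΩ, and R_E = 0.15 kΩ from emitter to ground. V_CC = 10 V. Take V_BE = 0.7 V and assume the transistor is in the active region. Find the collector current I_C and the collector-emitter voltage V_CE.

I_C ≈ 5.4 mA, V_CE ≈ 1.1 V

Thevenize the base divider: V_Th = V_CC·R_2/(R_1+R_2) = 10×5.6/32.6 = 1.72 V, R_Th = R_1‖R_2 = 4.64 kΩ.
Base-emitter loop: V_Th = I_B·R_Th + V_BE + (β+1)I_B·R_E, so I_B = (1.72 − 0.7) / (4.64 + 121×0.15) = 0.0447 mA.
I_C = β·I_B = 120×0.0447 = 5.36 mA, and I_E = (β+1)I_B = 5.4 mA.
V_CE = V_CC − I_C·R_C − I_E·R_E = 10 − 5.36×1.5 − 5.4×0.15 = 1.15 V.
V_CE = 1.15 V > 0.2 V confirms active-region operation.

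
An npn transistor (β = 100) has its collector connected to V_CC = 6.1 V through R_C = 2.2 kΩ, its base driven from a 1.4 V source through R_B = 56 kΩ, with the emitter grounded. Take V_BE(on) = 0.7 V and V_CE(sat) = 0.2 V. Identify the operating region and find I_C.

Assume active. Base-emitter loop: I_B = (V_BB − V_BE)/R_B = (1.4 − 0.7)/56 = 0.0125 mA.
I_C = β·I_B = 100×0.0125 = 1.25 mA.
V_CE = V_CC − I_C·R_C = 6.1 − 1.25×2.2 = 3.35 V > V_CE(sat), so the active-region assumption holds.

active; I_C ≈ 1.2 mA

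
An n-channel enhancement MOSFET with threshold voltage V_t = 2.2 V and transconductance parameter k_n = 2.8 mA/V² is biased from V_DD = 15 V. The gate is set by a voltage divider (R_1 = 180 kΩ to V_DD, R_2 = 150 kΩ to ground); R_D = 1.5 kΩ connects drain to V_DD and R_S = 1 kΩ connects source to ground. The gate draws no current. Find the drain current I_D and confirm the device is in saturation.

V_G = V_DD·R_2/(R_1+R_2) = 15×150/330 = 6.82 V.
Assume saturation: I_D = (k_n/2)(V_GS − V_t)² with V_GS = V_G − I_D·R_S = 6.82 − 1·I_D.
Substituting gives 1.4·I_D² − 13.9·I_D + 29.9 = 0, with roots I_D = 3.12 or 6.83 mA.
The root I_D = 6.83 mA gives V_GS = -0.00816 V ≤ V_t, so take I_D = 3.12 mA.
Then V_GS = 3.69 V and V_DS = V_DD − I_D(R_D+R_S) = 15 − 3.12×2.5 = 7.19 V.
Saturation requires V_DS ≥ V_GS − V_t = 1.49 V; 7.19 ≥ 1.49 ✓.

I_D ≈ 3.1 mA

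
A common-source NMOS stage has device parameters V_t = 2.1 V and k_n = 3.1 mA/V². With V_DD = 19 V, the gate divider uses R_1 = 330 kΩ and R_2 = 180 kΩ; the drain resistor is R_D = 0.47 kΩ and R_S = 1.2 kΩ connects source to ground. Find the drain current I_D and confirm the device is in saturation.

I_D ≈ 2.7 mA

V_G = V_DD·R_2/(R_1+R_2) = 19×180/510 = 6.71 V.
Assume saturation: I_D = (k_n/2)(V_GS − V_t)² with V_GS = V_G − I_D·R_S = 6.71 − 1.2·I_D.
Substituting gives 2.23·I_D² − 18.1·I_D + 32.9 = 0, with roots I_D = 2.73 or 5.39 mA.
The root I_D = 5.39 mA gives V_GS = 0.235 V ≤ V_t, so take I_D = 2.73 mA.
Then V_GS = 3.43 V and V_DS = V_DD − I_D(R_D+R_S) = 19 − 2.73×1.67 = 14.4 V.
Saturation requires V_DS ≥ V_GS − V_t = 1.33 V; 14.4 ≥ 1.33 ✓.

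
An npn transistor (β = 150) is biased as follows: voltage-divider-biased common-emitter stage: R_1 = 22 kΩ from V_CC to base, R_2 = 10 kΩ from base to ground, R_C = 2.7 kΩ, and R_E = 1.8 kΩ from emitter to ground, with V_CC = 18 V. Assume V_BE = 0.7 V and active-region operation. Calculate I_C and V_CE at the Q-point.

Thevenize the base divider: V_Th = V_CC·R_2/(R_1+R_2) = 18×10/32 = 5.62 V, R_Th = R_1‖R_2 = 6.88 kΩ.
Base-emitter loop: V_Th = I_B·R_Th + V_BE + (β+1)I_B·R_E, so I_B = (5.62 − 0.7) / (6.88 + 151×1.8) = 0.0177 mA.
I_C = β·I_B = 150×0.0177 = 2.65 mA, and I_E = (β+1)I_B = 2.67 mA.
V_CE = V_CC − I_C·R_C − I_E·R_E = 18 − 2.65×2.7 − 2.67×1.8 = 6.04 V.
V_CE = 6.04 V > 0.2 V confirms active-region operation.

I_C ≈ 2.7 mA, V_CE ≈ 6 V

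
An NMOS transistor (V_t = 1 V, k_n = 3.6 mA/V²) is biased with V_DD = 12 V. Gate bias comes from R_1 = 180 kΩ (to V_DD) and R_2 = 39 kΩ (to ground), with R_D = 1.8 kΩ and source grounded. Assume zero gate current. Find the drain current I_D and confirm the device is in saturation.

V_G = V_DD·R_2/(R_1+R_2) = 12×39/219 = 2.14 V. With the source grounded, V_GS = V_G = 2.14 V.
Assume saturation: I_D = (k_n/2)(V_GS − V_t)² = (3.6/2)×(2.14 − 1)² = 1.8×1.14² = 2.33 mA.
V_DS = V_DD − I_D·R_D = 12 − 2.33×1.8 = 7.81 V.
Saturation requires V_DS ≥ V_GS − V_t = 1.14 V; 7.81 ≥ 1.14 ✓.

I_D ≈ 2.3 mA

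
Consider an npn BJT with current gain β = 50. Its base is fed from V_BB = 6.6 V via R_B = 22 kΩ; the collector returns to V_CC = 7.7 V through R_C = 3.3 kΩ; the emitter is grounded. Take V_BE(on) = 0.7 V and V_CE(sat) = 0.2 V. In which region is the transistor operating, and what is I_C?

Assume active: I_B = (6.6 − 0.7)/22 = 0.268 mA, giving I_C = β·I_B = 13.4 mA.
But then V_CE = 7.7 − 13.4×3.3 = -36.5 V < V_CE(sat) = 0.2 V — impossible in the active region.
So the transistor is saturated. With V_CE = 0.2 V, I_C = (V_CC − 0.2)/R_C = 7.5/3.3 = 2.27 mA.
Check: β·I_B = 13.4 mA > I_C = 2.27 mA, confirming saturation.

saturation; I_C ≈ 2.3 mA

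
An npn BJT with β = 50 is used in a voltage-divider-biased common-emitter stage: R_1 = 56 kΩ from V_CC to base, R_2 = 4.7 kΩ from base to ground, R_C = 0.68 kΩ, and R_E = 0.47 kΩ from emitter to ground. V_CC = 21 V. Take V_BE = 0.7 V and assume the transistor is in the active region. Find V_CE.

V_CE ≈ 19 V

Thevenize the base divider: V_Th = V_CC·R_2/(R_1+R_2) = 21×4.7/60.7 = 1.63 V, R_Th = R_1‖R_2 = 4.34 kΩ.
Base-emitter loop: V_Th = I_B·R_Th + V_BE + (β+1)I_B·R_E, so I_B = (1.63 − 0.7) / (4.34 + 51×0.47) = 0.0327 mA.
I_C = β·I_B = 50×0.0327 = 1.64 mA, and I_E = (β+1)I_B = 1.67 mA.
V_CE = V_CC − I_C·R_C − I_E·R_E = 21 − 1.64×0.68 − 1.67×0.47 = 19.1 V.
V_CE = 19.1 V > 0.2 V confirms active-region operation.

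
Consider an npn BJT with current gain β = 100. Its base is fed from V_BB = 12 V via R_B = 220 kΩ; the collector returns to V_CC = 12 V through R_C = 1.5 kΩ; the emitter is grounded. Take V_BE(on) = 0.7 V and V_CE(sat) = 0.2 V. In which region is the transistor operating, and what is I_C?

active; I_C ≈ 5.1 mA

Assume active. Base-emitter loop: I_B = (V_BB − V_BE)/R_B = (12 − 0.7)/220 = 0.0514 mA.
I_C = β·I_B = 100×0.0514 = 5.14 mA.
V_CE = V_CC − I_C·R_C = 12 − 5.14×1.5 = 4.3 V > V_CE(sat), so the active-region assumption holds.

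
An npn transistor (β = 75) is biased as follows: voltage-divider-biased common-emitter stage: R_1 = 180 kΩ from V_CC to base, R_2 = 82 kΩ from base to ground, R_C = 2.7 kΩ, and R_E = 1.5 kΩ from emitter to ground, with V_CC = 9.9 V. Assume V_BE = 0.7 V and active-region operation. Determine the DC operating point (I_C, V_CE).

I_C ≈ 1.1 mA, V_CE ≈ 5.4 V

Thevenize the base divider: V_Th = V_CC·R_2/(R_1+R_2) = 9.9×82/262 = 3.1 V, R_Th = R_1‖R_2 = 56.3 kΩ.
Base-emitter loop: V_Th = I_B·R_Th + V_BE + (β+1)I_B·R_E, so I_B = (3.1 − 0.7) / (56.3 + 76×1.5) = 0.0141 mA.
I_C = β·I_B = 75×0.0141 = 1.06 mA, and I_E = (β+1)I_B = 1.07 mA.
V_CE = V_CC − I_C·R_C − I_E·R_E = 9.9 − 1.06×2.7 − 1.07×1.5 = 5.44 V.
V_CE = 5.44 V > 0.2 V confirms active-region operation.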